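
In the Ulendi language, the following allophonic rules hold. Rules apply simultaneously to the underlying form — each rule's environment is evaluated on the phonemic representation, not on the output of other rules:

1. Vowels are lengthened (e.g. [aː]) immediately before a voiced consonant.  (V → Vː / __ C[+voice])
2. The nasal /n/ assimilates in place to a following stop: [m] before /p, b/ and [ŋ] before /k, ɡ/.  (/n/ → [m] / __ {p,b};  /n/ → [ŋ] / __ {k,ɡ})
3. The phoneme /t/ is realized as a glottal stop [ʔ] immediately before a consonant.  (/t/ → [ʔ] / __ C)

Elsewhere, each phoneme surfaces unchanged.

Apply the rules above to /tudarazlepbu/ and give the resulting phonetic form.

/t/ (word-initial): rule 3 targets it, but not immediately before a consonant → unchanged [t].
/u/ — between /t/ and /d/, before a voiced consonant — surfaces as [uː] (rule 1).
/a/ (between /d/ and /r/) occurs before a voiced consonant → [aː] by rule 1.
/a/ meets the environment for rule 1 (before a voiced consonant) → [aː].
/e/ (between /l/ and /p/) fails the environment for rule 1, so it stays [e].
/u/ (word-final) fails the environment for rule 1, so it stays [u].

[tuːdaːraːzlepbu]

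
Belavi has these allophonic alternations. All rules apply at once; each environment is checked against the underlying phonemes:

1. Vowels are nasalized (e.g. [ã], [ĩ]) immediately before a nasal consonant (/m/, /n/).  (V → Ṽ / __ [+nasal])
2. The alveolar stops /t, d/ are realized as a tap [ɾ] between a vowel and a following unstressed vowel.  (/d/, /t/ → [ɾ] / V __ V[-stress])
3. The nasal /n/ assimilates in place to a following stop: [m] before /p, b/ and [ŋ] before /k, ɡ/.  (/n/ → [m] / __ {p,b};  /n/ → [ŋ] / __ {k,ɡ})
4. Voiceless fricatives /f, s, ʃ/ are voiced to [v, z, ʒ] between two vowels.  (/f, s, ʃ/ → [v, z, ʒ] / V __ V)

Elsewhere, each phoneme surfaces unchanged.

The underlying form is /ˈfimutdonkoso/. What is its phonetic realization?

/f/ — word-initial; rule 4 does not apply here → [f].
/i/ meets the environment for rule 1 (before a nasal consonant) → [ĩ].
/m/ (between /i/ and /u/) is unaffected → [m].
/u/ (between /m/ and /t/) is in the target of rule 1 but the environment (before a nasal consonant) is not met → [u].
/t/ (between /u/ and /d/) fails the environment for rule 2, so it stays [t].
/d/ (between /t/ and /o/): rule 2 targets it, but not between a vowel and a following unstressed vowel → unchanged [d].
/o/ (between /d/ and /n/): before a nasal consonant, so rule 1 applies → [õ].
/n/ (between /o/ and /k/): before a labial or velar stop, so rule 3 applies → [ŋ].
/k/ — not in any rule's target class → [k].
/o/ (between /k/ and /s/) is in the target of rule 1 but the environment (before a nasal consonant) is not met → [o].
/s/ — between /o/ and /o/, between two vowels — surfaces as [z] (rule 4).
/o/ (word-final) is in the target of rule 1 but the environment (before a nasal consonant) is not met → [o].

[ˈfĩmutdõŋkozo]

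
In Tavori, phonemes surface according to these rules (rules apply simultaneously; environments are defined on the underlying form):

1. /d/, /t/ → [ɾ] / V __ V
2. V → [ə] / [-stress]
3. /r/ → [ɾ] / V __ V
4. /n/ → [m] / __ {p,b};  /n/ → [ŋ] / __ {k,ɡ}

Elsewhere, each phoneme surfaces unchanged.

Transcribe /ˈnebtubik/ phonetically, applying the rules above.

[ˈnebtəbək]

/n/ (word-initial) is in the target of rule 4 but the environment (before a labial or velar stop) is not met → [n].
/e/ (between /n/ and /b/): rule 2 targets it, but not in an unstressed syllable → unchanged [e].
/b/ (between /e/ and /t/) is unaffected → [b].
/t/ (between /b/ and /u/) is in the target of rule 1 but the environment (between two vowels) is not met → [t].
/u/ — between /t/ and /b/, in an unstressed syllable — surfaces as [ə] (rule 2).
/b/ (between /u/ and /i/) is unaffected → [b].
Rule 2 applies to /i/ (between /b/ and /k/: in an unstressed syllable) → [ə].
/k/ (word-final) is unaffected → [k].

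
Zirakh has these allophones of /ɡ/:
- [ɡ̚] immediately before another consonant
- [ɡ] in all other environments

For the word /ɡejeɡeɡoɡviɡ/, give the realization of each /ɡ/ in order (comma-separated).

Occurrence 1 (position 1): no conditioning environment matches → elsewhere allophone [ɡ].
Occurrence 2 (position 5): no conditioning environment matches → elsewhere allophone [ɡ].
Occurrence 3 (position 7): no conditioning environment matches → elsewhere allophone [ɡ].
Occurrence 4 (position 9): immediately before another consonant → [ɡ̚].
Occurrence 5 (position 12): no conditioning environment matches → elsewhere allophone [ɡ].

[ɡ], [ɡ], [ɡ], [ɡ̚], [ɡ]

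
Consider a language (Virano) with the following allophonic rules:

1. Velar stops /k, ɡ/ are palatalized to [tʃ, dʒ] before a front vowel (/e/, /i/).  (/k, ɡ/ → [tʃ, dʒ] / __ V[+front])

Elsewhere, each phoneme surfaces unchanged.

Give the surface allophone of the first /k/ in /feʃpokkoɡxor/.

/k/ (between /o/ and /k/) fails the environment for rule 1, so it stays [k].

[k]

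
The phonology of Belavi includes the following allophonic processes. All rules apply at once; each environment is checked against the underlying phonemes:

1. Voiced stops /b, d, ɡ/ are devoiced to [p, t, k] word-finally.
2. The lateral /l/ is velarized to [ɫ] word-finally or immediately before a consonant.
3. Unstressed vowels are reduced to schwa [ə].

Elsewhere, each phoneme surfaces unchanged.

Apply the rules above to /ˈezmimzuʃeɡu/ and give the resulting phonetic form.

[ˈezməmzəʃəɡə]

/e/ (word-initial) fails the environment for rule 3, so it stays [e].
/i/ (between /m/ and /m/): in an unstressed syllable, so rule 3 applies → [ə].
/u/ (between /z/ and /ʃ/) occurs in an unstressed syllable → [ə] by rule 3.
/e/ meets the environment for rule 3 (in an unstressed syllable) → [ə].
/ɡ/ (between /e/ and /u/) is in the target of rule 1 but the environment (word-finally) is not met → [ɡ].
Rule 3 applies to /u/ (word-final: in an unstressed syllable) → [ə].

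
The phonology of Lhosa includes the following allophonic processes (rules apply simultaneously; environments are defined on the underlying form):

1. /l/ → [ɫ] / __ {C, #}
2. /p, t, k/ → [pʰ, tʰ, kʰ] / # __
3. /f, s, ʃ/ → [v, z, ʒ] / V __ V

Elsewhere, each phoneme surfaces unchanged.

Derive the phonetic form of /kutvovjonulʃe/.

Rule 2 applies to /k/ (word-initial: word-initially) → [kʰ].
/t/ (between /u/ and /v/) is in the target of rule 2 but the environment (word-initially) is not met → [t].
/l/ (between /u/ and /ʃ/): word-finally or immediately before a consonant, so rule 1 applies → [ɫ].
/ʃ/ (between /l/ and /e/) is in the target of rule 3 but the environment (between two vowels) is not met → [ʃ].

[kʰutvovjonuɫʃe]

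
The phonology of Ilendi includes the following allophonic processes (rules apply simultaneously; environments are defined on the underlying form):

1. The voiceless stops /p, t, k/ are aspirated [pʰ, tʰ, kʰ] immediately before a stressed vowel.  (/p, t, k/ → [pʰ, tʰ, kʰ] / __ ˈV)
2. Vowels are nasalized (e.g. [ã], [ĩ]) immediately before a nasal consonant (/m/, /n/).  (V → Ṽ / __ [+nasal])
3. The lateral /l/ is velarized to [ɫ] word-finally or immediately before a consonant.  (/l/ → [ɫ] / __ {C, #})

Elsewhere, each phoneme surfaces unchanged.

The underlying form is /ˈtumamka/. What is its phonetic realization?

/t/ (word-initial) occurs immediately before a stressed vowel → [tʰ] by rule 1.
/u/ (between /t/ and /m/): before a nasal consonant, so rule 2 applies → [ũ].
/m/ (between /u/ and /a/) is unaffected → [m].
/a/ (between /m/ and /m/): before a nasal consonant, so rule 2 applies → [ã].
/m/ (between /a/ and /k/) is unaffected → [m].
/k/ (between /m/ and /a/): rule 1 targets it, but not immediately before a stressed vowel → unchanged [k].
/a/ (word-final): rule 2 targets it, but not before a nasal consonant → unchanged [a].

[ˈtʰũmãmka]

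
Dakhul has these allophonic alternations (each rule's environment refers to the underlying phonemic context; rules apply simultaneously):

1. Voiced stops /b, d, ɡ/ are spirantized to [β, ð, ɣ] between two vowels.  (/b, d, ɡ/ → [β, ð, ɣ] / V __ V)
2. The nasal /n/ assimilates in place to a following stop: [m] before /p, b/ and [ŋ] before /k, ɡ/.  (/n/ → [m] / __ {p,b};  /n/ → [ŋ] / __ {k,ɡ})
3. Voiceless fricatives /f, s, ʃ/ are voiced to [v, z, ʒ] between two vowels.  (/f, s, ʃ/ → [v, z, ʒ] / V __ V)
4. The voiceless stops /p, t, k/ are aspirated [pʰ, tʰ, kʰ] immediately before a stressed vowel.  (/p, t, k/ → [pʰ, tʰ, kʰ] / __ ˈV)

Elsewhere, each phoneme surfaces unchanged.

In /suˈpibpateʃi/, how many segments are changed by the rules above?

2

Segments that undergo a rule: /p/ → [pʰ] (rule 4); /ʃ/ → [ʒ] (rule 3).
All other segments surface unchanged.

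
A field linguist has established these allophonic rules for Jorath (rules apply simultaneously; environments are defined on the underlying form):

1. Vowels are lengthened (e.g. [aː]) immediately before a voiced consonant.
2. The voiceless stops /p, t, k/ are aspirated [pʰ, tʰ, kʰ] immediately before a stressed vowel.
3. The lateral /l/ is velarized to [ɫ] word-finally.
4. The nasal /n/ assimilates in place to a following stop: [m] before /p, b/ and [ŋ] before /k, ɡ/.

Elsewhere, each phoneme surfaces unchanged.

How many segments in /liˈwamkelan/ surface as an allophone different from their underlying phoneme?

Segments that undergo a rule: /i/ → [iː] (rule 1); /a/ → [aː] (rule 1); /e/ → [eː] (rule 1); /a/ → [aː] (rule 1).
All other segments surface unchanged.

4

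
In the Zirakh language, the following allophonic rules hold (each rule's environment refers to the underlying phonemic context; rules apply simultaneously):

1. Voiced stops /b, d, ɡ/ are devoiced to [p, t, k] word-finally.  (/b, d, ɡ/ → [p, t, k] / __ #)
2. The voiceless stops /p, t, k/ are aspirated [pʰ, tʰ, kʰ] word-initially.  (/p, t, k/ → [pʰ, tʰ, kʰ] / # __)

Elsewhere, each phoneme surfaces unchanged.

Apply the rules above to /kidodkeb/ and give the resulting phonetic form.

[kʰidodkep]

/k/ (word-initial) occurs word-initially → [kʰ] by rule 2.
/i/ (between /k/ and /d/): no rule targets it → [i].
/d/ (between /i/ and /o/): rule 1 targets it, but not word-finally → unchanged [d].
/o/ (between /d/ and /d/) is unaffected → [o].
/d/ (between /o/ and /k/): rule 1 targets it, but not word-finally → unchanged [d].
/k/ (between /d/ and /e/) is in the target of rule 2 but the environment (word-initially) is not met → [k].
/e/ (between /k/ and /b/): no rule targets it → [e].
Rule 1 applies to /b/ (word-final: word-finally) → [p].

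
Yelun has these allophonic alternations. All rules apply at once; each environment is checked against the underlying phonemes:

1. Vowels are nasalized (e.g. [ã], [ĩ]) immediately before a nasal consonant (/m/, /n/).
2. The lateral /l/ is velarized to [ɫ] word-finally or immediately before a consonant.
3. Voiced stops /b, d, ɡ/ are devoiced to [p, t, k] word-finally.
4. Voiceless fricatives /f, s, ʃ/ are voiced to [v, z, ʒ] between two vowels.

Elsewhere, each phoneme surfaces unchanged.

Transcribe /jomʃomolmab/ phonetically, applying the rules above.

/j/ (word-initial) is unaffected → [j].
Rule 1 applies to /o/ (between /j/ and /m/: before a nasal consonant) → [õ].
/m/ (between /o/ and /ʃ/) is unaffected → [m].
/ʃ/ (between /m/ and /o/) is in the target of rule 4 but the environment (between two vowels) is not met → [ʃ].
/o/ — between /ʃ/ and /m/, before a nasal consonant — surfaces as [õ] (rule 1).
/m/ (between /o/ and /o/): no rule targets it → [m].
/o/ (between /m/ and /l/) fails the environment for rule 1, so it stays [o].
/l/ — between /o/ and /m/, word-finally or immediately before a consonant — surfaces as [ɫ] (rule 2).
/m/ — not in any rule's target class → [m].
/a/ (between /m/ and /b/) is in the target of rule 1 but the environment (before a nasal consonant) is not met → [a].
/b/ (word-final) occurs word-finally → [p] by rule 3.

[jõmʃõmoɫmap]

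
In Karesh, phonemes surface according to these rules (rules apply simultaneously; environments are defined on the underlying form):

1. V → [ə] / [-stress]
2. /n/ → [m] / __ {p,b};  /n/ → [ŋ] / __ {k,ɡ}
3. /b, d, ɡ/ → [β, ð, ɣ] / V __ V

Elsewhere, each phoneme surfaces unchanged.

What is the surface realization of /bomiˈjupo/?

/b/ (word-initial) fails the environment for rule 3, so it stays [b].
Rule 1 applies to /o/ (between /b/ and /m/: in an unstressed syllable) → [ə].
/m/ — not in any rule's target class → [m].
/i/ (between /m/ and /j/) occurs in an unstressed syllable → [ə] by rule 1.
/j/ — not in any rule's target class → [j].
/u/ — between /j/ and /p/; rule 1 does not apply here → [u].
/p/ — not in any rule's target class → [p].
/o/ (word-final): in an unstressed syllable, so rule 1 applies → [ə].

[bəməˈjupə]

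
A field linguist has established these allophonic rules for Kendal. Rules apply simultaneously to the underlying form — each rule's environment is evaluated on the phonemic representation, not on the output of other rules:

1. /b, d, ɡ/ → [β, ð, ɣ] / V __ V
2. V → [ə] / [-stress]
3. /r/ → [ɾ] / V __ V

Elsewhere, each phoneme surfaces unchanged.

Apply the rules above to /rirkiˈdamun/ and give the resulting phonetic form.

[rərkəˈðamən]

/r/ (word-initial) is in the target of rule 3 but the environment (between two vowels) is not met → [r].
/i/ (between /r/ and /r/): in an unstressed syllable, so rule 2 applies → [ə].
/r/ (between /i/ and /k/): rule 3 targets it, but not between two vowels → unchanged [r].
/k/ (between /r/ and /i/) is unaffected → [k].
/i/ (between /k/ and /d/) occurs in an unstressed syllable → [ə] by rule 2.
/d/ (between /i/ and /a/) occurs between two vowels → [ð] by rule 1.
/a/ (between /d/ and /m/): rule 2 targets it, but not in an unstressed syllable → unchanged [a].
/m/ — not in any rule's target class → [m].
/u/ (between /m/ and /n/) occurs in an unstressed syllable → [ə] by rule 2.
/n/ (word-final) is unaffected → [n].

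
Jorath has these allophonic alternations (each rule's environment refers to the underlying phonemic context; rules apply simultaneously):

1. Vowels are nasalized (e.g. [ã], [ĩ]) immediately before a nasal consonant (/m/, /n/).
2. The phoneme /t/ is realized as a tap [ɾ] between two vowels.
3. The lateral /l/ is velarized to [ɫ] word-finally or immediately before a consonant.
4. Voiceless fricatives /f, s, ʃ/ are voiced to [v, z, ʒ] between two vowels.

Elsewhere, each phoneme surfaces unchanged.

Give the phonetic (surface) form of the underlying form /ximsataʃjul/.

[xĩmsaɾaʃjuɫ]

/x/ stays [x].
/i/ (between /x/ and /m/): before a nasal consonant, so rule 1 applies → [ĩ].
/m/ — not in any rule's target class → [m].
/s/ (between /m/ and /a/) fails the environment for rule 4, so it stays [s].
/a/ (between /s/ and /t/) is in the target of rule 1 but the environment (before a nasal consonant) is not met → [a].
/t/ (between /a/ and /a/): between two vowels, so rule 2 applies → [ɾ].
/a/ — between /t/ and /ʃ/; rule 1 does not apply here → [a].
/ʃ/ (between /a/ and /j/): rule 4 targets it, but not between two vowels → unchanged [ʃ].
/j/ stays [j].
/u/ (between /j/ and /l/) is in the target of rule 1 but the environment (before a nasal consonant) is not met → [u].
/l/ meets the environment for rule 3 (word-finally or immediately before a consonant) → [ɫ].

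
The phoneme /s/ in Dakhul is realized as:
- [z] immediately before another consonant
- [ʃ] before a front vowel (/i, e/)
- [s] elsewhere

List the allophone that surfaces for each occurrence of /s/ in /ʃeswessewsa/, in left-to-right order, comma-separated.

[z], [z], [ʃ], [s]

Occurrence 1 (position 3): immediately before another consonant → [z].
Occurrence 2 (position 6): immediately before another consonant → [z].
Occurrence 3 (position 7): before a front vowel (/i, e/) → [ʃ].
Occurrence 4 (position 10): no conditioning environment matches → elsewhere allophone [s].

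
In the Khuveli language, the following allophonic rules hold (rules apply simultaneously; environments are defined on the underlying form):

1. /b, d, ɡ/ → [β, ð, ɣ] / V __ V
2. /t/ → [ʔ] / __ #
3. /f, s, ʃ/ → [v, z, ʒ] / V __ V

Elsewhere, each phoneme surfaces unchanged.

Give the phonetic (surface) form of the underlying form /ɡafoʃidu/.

[ɡavoʒiðu]

/ɡ/ (word-initial): rule 1 targets it, but not between two vowels → unchanged [ɡ].
/f/ meets the environment for rule 3 (between two vowels) → [v].
/ʃ/ (between /o/ and /i/): between two vowels, so rule 3 applies → [ʒ].
/d/ — between /i/ and /u/, between two vowels — surfaces as [ð] (rule 1).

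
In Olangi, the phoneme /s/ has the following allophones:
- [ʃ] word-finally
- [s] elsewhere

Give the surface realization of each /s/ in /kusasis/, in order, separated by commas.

[s], [s], [ʃ]

Occurrence 1 (position 3): no conditioning environment matches → elsewhere allophone [s].
Occurrence 2 (position 5): no conditioning environment matches → elsewhere allophone [s].
Occurrence 3 (position 7): word-finally → [ʃ].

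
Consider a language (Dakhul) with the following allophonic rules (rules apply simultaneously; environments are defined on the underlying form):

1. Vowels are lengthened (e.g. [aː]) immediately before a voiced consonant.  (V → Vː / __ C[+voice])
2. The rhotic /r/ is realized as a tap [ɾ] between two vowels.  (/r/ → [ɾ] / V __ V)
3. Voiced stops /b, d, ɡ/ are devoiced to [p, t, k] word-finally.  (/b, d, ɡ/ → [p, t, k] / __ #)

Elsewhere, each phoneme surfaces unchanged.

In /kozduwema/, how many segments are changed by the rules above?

Segments that undergo a rule: /o/ → [oː] (rule 1); /u/ → [uː] (rule 1); /e/ → [eː] (rule 1).
All other segments surface unchanged.

3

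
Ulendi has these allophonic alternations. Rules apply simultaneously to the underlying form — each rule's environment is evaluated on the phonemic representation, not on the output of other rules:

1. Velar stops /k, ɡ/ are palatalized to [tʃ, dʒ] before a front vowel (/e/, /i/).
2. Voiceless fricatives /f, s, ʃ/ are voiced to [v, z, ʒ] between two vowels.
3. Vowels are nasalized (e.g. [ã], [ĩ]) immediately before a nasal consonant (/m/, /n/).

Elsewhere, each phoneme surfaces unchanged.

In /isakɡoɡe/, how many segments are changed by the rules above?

Segments that undergo a rule: /s/ → [z] (rule 2); /ɡ/ → [dʒ] (rule 1).
All other segments surface unchanged.

2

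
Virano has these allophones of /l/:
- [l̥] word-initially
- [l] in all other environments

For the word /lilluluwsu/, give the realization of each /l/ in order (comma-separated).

[l̥], [l], [l], [l]

Occurrence 1 (position 1): word-initially → [l̥].
Occurrence 2 (position 3): no conditioning environment matches → elsewhere allophone [l].
Occurrence 3 (position 4): no conditioning environment matches → elsewhere allophone [l].
Occurrence 4 (position 6): no conditioning environment matches → elsewhere allophone [l].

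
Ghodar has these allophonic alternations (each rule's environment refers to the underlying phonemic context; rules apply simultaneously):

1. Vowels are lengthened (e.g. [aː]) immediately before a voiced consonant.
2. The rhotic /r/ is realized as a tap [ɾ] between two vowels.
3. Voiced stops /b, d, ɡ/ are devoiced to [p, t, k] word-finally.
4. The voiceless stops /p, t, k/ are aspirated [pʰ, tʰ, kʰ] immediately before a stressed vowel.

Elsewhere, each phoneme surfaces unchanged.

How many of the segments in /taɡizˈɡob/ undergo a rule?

Segments that undergo a rule: /a/ → [aː] (rule 1); /i/ → [iː] (rule 1); /o/ → [oː] (rule 1); /b/ → [p] (rule 3).
All other segments surface unchanged.

4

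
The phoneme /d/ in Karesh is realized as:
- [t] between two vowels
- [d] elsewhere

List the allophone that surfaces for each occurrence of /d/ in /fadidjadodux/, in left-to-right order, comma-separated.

[t], [d], [t], [t]

Occurrence 1 (position 3): between two vowels → [t].
Occurrence 2 (position 5): no conditioning environment matches → elsewhere allophone [d].
Occurrence 3 (position 8): between two vowels → [t].
Occurrence 4 (position 10): between two vowels → [t].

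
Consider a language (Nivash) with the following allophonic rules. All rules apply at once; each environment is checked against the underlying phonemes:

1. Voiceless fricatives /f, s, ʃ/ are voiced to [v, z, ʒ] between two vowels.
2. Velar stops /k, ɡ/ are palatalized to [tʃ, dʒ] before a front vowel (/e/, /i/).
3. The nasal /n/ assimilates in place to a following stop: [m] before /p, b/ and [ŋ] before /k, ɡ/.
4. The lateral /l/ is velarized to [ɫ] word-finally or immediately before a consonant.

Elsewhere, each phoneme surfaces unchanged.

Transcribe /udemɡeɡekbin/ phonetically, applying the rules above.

/u/ stays [u].
/d/ stays [d].
/e/ (between /d/ and /m/) is unaffected → [e].
/m/ stays [m].
/ɡ/ (between /m/ and /e/) occurs before a front vowel → [dʒ] by rule 2.
/e/ (between /ɡ/ and /ɡ/): no rule targets it → [e].
/ɡ/ (between /e/ and /e/) occurs before a front vowel → [dʒ] by rule 2.
/e/ stays [e].
/k/ (between /e/ and /b/): rule 2 targets it, but not before a front vowel → unchanged [k].
/b/ stays [b].
/i/ (between /b/ and /n/) is unaffected → [i].
/n/ — word-final; rule 3 does not apply here → [n].

[udemdʒedʒekbin]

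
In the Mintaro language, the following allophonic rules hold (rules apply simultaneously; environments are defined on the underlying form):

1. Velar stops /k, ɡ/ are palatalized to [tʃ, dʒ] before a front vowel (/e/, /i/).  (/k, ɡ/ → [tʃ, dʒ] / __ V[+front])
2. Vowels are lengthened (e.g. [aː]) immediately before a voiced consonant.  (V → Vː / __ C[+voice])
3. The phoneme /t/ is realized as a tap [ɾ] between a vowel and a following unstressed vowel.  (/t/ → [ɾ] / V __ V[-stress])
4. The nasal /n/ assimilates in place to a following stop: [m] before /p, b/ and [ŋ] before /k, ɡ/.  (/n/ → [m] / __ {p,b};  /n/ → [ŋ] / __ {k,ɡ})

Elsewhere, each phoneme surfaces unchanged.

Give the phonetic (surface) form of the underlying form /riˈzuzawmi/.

/r/ stays [r].
/i/ meets the environment for rule 2 (before a voiced consonant) → [iː].
/z/ stays [z].
Rule 2 applies to /u/ (between /z/ and /z/: before a voiced consonant) → [uː].
/z/ (between /u/ and /a/) is unaffected → [z].
/a/ (between /z/ and /w/): before a voiced consonant, so rule 2 applies → [aː].
/w/ (between /a/ and /m/) is unaffected → [w].
/m/ stays [m].
/i/ (word-final): rule 2 targets it, but not before a voiced consonant → unchanged [i].

[riːˈzuːzaːwmi]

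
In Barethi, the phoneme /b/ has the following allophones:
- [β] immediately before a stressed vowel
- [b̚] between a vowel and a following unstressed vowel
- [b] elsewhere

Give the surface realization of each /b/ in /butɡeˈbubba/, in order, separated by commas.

Occurrence 1 (position 1): no conditioning environment matches → elsewhere allophone [b].
Occurrence 2 (position 6): immediately before a stressed vowel → [β].
Occurrence 3 (position 8): no conditioning environment matches → elsewhere allophone [b].
Occurrence 4 (position 9): no conditioning environment matches → elsewhere allophone [b].

[b], [β], [b], [b]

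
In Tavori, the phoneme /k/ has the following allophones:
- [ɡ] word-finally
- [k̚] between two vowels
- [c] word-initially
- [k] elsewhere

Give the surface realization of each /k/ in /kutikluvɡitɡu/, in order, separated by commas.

[c], [k]

Occurrence 1 (position 1): word-initially → [c].
Occurrence 2 (position 5): no conditioning environment matches → elsewhere allophone [k].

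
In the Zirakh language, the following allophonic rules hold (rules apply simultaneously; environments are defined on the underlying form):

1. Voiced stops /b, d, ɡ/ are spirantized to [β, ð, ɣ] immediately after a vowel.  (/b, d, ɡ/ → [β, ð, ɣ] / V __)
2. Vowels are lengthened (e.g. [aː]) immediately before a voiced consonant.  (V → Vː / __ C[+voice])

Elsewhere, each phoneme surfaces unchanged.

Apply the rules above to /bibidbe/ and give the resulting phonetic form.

/b/ (word-initial) is in the target of rule 1 but the environment (immediately after a vowel) is not met → [b].
Rule 2 applies to /i/ (between /b/ and /b/: before a voiced consonant) → [iː].
/b/ (between /i/ and /i/) occurs immediately after a vowel → [β] by rule 1.
/i/ — between /b/ and /d/, before a voiced consonant — surfaces as [iː] (rule 2).
/d/ meets the environment for rule 1 (immediately after a vowel) → [ð].
/b/ — between /d/ and /e/; rule 1 does not apply here → [b].
/e/ (word-final): rule 2 targets it, but not before a voiced consonant → unchanged [e].

[biːβiːðbe]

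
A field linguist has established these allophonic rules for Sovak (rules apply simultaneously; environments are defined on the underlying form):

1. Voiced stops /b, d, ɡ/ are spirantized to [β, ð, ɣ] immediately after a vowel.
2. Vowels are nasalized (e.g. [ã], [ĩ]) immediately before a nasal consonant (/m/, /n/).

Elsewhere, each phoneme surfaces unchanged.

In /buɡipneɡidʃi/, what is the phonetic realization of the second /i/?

/i/ (between /ɡ/ and /d/) fails the environment for rule 2, so it stays [i].

[i]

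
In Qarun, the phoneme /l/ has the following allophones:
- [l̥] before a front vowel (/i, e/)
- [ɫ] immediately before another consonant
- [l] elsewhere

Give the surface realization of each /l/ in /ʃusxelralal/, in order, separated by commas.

[ɫ], [l], [l]

Occurrence 1 (position 6): immediately before another consonant → [ɫ].
Occurrence 2 (position 9): no conditioning environment matches → elsewhere allophone [l].
Occurrence 3 (position 11): no conditioning environment matches → elsewhere allophone [l].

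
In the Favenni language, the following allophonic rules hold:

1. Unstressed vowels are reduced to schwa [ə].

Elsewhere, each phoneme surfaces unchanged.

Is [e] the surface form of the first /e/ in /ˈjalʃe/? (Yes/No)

No

Rule 1 applies to /e/ (word-final: in an unstressed syllable) → [ə].
The actual realization is [ə], not [e].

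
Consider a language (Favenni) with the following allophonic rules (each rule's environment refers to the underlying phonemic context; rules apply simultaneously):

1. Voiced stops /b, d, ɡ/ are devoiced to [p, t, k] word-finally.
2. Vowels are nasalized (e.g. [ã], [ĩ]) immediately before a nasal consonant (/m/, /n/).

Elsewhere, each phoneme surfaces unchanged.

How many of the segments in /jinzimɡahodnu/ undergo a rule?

Segments that undergo a rule: /i/ → [ĩ] (rule 2); /i/ → [ĩ] (rule 2).
All other segments surface unchanged.

2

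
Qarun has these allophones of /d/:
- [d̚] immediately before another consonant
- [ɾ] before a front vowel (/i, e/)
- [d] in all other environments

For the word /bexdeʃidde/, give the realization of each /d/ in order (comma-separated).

[ɾ], [d̚], [ɾ]

Occurrence 1 (position 4): before a front vowel (/i, e/) → [ɾ].
Occurrence 2 (position 8): immediately before another consonant → [d̚].
Occurrence 3 (position 9): before a front vowel (/i, e/) → [ɾ].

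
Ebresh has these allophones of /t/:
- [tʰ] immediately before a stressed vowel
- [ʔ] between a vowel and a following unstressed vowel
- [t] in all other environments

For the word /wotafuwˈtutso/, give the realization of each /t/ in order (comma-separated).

[ʔ], [tʰ], [t]

Occurrence 1 (position 3): between a vowel and a following unstressed vowel → [ʔ].
Occurrence 2 (position 8): immediately before a stressed vowel → [tʰ].
Occurrence 3 (position 10): no conditioning environment matches → elsewhere allophone [t].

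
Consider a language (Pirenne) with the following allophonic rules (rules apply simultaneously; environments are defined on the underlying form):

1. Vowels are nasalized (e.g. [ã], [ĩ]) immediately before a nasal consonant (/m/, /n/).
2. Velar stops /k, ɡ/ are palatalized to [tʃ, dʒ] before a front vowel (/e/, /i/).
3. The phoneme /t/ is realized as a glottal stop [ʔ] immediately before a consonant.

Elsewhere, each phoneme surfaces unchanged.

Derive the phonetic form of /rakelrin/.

/r/ — not in any rule's target class → [r].
/a/ (between /r/ and /k/): rule 1 targets it, but not before a nasal consonant → unchanged [a].
/k/ (between /a/ and /e/): before a front vowel, so rule 2 applies → [tʃ].
/e/ (between /k/ and /l/) is in the target of rule 1 but the environment (before a nasal consonant) is not met → [e].
/l/ (between /e/ and /r/) is unaffected → [l].
/r/ (between /l/ and /i/): no rule targets it → [r].
Rule 1 applies to /i/ (between /r/ and /n/: before a nasal consonant) → [ĩ].
/n/ (word-final): no rule targets it → [n].

[ratʃelrĩn]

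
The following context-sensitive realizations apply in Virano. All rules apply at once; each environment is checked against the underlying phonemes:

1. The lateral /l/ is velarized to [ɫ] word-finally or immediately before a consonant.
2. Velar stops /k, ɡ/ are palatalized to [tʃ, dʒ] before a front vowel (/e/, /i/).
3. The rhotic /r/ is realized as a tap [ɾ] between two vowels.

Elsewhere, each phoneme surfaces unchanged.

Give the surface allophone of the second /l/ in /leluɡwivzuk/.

[l]

/l/ (between /e/ and /u/): rule 1 targets it, but not word-finally or immediately before a consonant → unchanged [l].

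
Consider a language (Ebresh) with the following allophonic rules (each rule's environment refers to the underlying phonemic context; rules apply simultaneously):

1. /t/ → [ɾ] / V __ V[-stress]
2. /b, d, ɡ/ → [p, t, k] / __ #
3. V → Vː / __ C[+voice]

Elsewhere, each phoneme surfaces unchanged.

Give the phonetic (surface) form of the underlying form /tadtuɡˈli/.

/t/ — word-initial; rule 1 does not apply here → [t].
/a/ meets the environment for rule 3 (before a voiced consonant) → [aː].
/d/ — between /a/ and /t/; rule 2 does not apply here → [d].
/t/ — between /d/ and /u/; rule 1 does not apply here → [t].
/u/ meets the environment for rule 3 (before a voiced consonant) → [uː].
/ɡ/ (between /u/ and /l/) is in the target of rule 2 but the environment (word-finally) is not met → [ɡ].
/i/ — word-final; rule 3 does not apply here → [i].

[taːdtuːɡˈli]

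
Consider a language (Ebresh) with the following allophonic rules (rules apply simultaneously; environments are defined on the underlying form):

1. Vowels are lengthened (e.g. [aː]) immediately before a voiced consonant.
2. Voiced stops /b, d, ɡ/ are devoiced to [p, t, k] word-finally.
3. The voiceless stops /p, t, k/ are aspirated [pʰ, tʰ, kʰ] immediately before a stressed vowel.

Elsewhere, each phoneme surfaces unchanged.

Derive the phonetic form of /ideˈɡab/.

[iːdeːˈɡaːp]

/i/ meets the environment for rule 1 (before a voiced consonant) → [iː].
/d/ — between /i/ and /e/; rule 2 does not apply here → [d].
/e/ meets the environment for rule 1 (before a voiced consonant) → [eː].
/ɡ/ — between /e/ and /a/; rule 2 does not apply here → [ɡ].
/a/ meets the environment for rule 1 (before a voiced consonant) → [aː].
/b/ (word-final): word-finally, so rule 2 applies → [p].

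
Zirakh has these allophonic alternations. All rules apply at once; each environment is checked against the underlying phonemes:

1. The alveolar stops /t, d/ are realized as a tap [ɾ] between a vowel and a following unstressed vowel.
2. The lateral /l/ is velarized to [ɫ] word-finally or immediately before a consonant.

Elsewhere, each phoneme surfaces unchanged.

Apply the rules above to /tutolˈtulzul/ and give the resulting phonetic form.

[tuɾoɫˈtuɫzuɫ]

/t/ — word-initial; rule 1 does not apply here → [t].
/u/ (between /t/ and /t/): no rule targets it → [u].
Rule 1 applies to /t/ (between /u/ and /o/: between a vowel and a following unstressed vowel) → [ɾ].
/o/ (between /t/ and /l/): no rule targets it → [o].
/l/ meets the environment for rule 2 (word-finally or immediately before a consonant) → [ɫ].
/t/ — between /l/ and /u/; rule 1 does not apply here → [t].
/u/ (between /t/ and /l/): no rule targets it → [u].
/l/ (between /u/ and /z/): word-finally or immediately before a consonant, so rule 2 applies → [ɫ].
/z/ (between /l/ and /u/): no rule targets it → [z].
/u/ — not in any rule's target class → [u].
/l/ meets the environment for rule 2 (word-finally or immediately before a consonant) → [ɫ].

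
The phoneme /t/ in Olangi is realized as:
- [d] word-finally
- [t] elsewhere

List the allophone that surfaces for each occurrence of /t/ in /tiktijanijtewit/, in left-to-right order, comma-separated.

[t], [t], [t], [d]

Occurrence 1 (position 1): no conditioning environment matches → elsewhere allophone [t].
Occurrence 2 (position 4): no conditioning environment matches → elsewhere allophone [t].
Occurrence 3 (position 11): no conditioning environment matches → elsewhere allophone [t].
Occurrence 4 (position 15): word-finally → [d].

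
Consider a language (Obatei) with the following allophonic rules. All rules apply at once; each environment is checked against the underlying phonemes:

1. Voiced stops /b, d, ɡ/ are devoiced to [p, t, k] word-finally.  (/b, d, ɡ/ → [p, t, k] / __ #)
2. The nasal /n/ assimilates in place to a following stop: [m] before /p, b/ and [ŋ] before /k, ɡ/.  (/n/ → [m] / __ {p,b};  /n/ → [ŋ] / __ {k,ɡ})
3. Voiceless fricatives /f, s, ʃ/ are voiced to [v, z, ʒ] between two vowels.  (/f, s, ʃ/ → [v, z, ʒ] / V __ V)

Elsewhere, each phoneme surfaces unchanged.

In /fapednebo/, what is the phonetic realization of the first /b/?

[b]

/b/ (between /e/ and /o/) is in the target of rule 1 but the environment (word-finally) is not met → [b].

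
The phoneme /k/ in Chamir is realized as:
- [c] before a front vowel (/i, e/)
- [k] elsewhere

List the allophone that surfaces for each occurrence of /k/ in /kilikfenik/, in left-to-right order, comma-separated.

[c], [k], [k]

Occurrence 1 (position 1): before a front vowel → [c].
Occurrence 2 (position 5): no conditioning environment matches → elsewhere allophone [k].
Occurrence 3 (position 10): no conditioning environment matches → elsewhere allophone [k].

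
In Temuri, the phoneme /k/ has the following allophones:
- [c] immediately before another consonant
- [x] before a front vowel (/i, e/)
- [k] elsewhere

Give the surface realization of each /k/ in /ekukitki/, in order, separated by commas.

[k], [x], [x]

Occurrence 1 (position 2): no conditioning environment matches → elsewhere allophone [k].
Occurrence 2 (position 4): before a front vowel (/i, e/) → [x].
Occurrence 3 (position 7): before a front vowel (/i, e/) → [x].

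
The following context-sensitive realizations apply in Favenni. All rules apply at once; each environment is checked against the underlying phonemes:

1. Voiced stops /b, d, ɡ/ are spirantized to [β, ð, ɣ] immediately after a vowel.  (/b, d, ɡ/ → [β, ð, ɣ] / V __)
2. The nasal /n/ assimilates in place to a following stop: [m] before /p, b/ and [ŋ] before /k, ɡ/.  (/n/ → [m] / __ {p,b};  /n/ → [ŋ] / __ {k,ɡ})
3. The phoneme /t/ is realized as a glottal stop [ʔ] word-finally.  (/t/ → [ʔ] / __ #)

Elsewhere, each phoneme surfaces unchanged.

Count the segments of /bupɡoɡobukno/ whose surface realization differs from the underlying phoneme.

Segments that undergo a rule: /ɡ/ → [ɣ] (rule 1); /b/ → [β] (rule 1).
All other segments surface unchanged.

2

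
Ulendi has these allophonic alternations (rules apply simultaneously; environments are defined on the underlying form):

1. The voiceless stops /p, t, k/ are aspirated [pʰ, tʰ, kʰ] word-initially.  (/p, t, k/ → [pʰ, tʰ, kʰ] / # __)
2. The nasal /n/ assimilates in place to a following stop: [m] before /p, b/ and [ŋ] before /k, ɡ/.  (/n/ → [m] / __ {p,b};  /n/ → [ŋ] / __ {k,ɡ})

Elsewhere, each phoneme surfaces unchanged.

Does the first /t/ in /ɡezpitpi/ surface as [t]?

Yes

/t/ (between /i/ and /p/) is in the target of rule 1 but the environment (word-initially) is not met → [t].
The actual realization is [t], which matches [t].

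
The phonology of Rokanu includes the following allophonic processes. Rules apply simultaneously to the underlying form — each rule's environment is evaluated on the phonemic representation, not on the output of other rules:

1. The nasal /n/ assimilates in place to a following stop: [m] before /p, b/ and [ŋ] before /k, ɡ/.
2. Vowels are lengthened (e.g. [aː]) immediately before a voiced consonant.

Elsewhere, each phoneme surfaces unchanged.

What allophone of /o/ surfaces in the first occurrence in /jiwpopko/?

[o]

/o/ — between /p/ and /p/; rule 2 does not apply here → [o].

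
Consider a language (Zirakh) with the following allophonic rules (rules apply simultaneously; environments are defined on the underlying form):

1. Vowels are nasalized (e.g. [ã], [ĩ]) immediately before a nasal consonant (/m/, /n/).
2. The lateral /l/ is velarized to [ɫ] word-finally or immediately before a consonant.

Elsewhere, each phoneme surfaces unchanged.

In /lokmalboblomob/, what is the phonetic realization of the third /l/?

/l/ (between /b/ and /o/): rule 2 targets it, but not word-finally or immediately before a consonant → unchanged [l].

[l]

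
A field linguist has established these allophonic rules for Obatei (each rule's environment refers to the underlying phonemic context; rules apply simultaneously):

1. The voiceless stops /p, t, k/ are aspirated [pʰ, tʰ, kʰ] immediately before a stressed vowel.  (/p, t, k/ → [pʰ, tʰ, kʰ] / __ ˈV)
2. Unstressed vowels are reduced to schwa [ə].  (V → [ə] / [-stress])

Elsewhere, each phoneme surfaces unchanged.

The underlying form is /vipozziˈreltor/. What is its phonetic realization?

[vəpəzzəˈreltər]

/i/ meets the environment for rule 2 (in an unstressed syllable) → [ə].
/p/ (between /i/ and /o/) is in the target of rule 1 but the environment (immediately before a stressed vowel) is not met → [p].
/o/ meets the environment for rule 2 (in an unstressed syllable) → [ə].
/i/ (between /z/ and /r/): in an unstressed syllable, so rule 2 applies → [ə].
/e/ — between /r/ and /l/; rule 2 does not apply here → [e].
/t/ — between /l/ and /o/; rule 1 does not apply here → [t].
/o/ meets the environment for rule 2 (in an unstressed syllable) → [ə].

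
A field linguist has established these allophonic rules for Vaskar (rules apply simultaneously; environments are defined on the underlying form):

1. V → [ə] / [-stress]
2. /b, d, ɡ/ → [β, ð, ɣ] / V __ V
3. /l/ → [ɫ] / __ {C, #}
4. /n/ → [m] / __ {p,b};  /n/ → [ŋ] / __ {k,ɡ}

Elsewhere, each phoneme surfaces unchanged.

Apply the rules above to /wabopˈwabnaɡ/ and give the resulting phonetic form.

[wəβəpˈwabnəɡ]

/w/ stays [w].
/a/ — between /w/ and /b/, in an unstressed syllable — surfaces as [ə] (rule 1).
Rule 2 applies to /b/ (between /a/ and /o/: between two vowels) → [β].
Rule 1 applies to /o/ (between /b/ and /p/: in an unstressed syllable) → [ə].
/p/ stays [p].
/w/ (between /p/ and /a/) is unaffected → [w].
/a/ (between /w/ and /b/) is in the target of rule 1 but the environment (in an unstressed syllable) is not met → [a].
/b/ (between /a/ and /n/) is in the target of rule 2 but the environment (between two vowels) is not met → [b].
/n/ (between /b/ and /a/) fails the environment for rule 4, so it stays [n].
Rule 1 applies to /a/ (between /n/ and /ɡ/: in an unstressed syllable) → [ə].
/ɡ/ (word-final): rule 2 targets it, but not between two vowels → unchanged [ɡ].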